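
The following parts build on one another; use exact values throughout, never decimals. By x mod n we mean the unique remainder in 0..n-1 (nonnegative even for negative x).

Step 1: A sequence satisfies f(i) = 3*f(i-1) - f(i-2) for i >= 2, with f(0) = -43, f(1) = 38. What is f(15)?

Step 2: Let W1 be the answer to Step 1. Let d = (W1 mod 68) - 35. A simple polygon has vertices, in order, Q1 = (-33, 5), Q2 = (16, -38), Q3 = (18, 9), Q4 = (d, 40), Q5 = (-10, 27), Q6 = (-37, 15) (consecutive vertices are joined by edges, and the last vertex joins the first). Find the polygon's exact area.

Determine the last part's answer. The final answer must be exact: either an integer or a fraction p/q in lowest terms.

Step 1: f(2) = 3*(38) - 1*(-43) = 157; iterating: f(2)=157, f(3)=433, f(4)=1142, f(5)=2993, f(6)=7837, f(7)=20518, f(8)=53717, f(9)=140633, f(10)=368182, f(11)=963913, f(12)=2523557, f(13)=6606758, f(14)=17296717, f(15)=45283393; answer 45283393
Step 2: W1 = 45283393; d = -18; cross terms: (-33*-38 - 16*5)=1174, (16*9 - 18*-38)=828, (18*40 - -18*9)=882, (-18*27 - -10*40)=-86, (-10*15 - -37*27)=849, (-37*5 - -33*15)=310; twice the area = |3957| = 3957; area = 3957/2; answer 3957/2

3957/2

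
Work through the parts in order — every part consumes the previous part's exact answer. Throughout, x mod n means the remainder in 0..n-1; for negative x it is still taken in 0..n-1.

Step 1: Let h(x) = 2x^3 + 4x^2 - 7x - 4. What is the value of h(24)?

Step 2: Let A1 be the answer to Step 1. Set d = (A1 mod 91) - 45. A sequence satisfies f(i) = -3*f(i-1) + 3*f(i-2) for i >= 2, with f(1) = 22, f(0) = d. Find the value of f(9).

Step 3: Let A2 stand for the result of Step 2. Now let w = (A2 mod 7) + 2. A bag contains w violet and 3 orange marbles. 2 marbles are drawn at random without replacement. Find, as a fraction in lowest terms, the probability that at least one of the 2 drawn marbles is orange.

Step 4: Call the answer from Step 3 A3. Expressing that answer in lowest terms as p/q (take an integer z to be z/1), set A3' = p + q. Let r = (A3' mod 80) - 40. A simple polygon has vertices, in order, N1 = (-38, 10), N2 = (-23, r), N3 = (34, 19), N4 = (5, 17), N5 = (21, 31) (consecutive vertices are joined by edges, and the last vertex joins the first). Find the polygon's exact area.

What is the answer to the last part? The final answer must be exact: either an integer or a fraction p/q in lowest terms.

1739

Step 1: 2*(24)^3 + 4*(24)^2 - 7*(24)^1 - 4 = (27648) + (2304) + (-168) + (-4) = 29780; answer 29780
Step 2: A1 = 29780; d = -22; f(2) = -3*(22) + 3*(-22) = -132; iterating: f(2)=-132, f(3)=462, f(4)=-1782, f(5)=6732, f(6)=-25542, f(7)=96822, f(8)=-367092, f(9)=1391742; answer 1391742
Step 3: A2 = 1391742; w = 4; total draws C(7,2) = 21; complement C(4,2) = 6; favorable 21 - 6 = 15; P = 5/7; answer 5/7
Step 4: A3 = 5/7; threaded value p + q = 12; r = -28; cross terms: (-38*-28 - -23*10)=1294, (-23*19 - 34*-28)=515, (34*17 - 5*19)=483, (5*31 - 21*17)=-202, (21*10 - -38*31)=1388; twice the area = |3478| = 3478; area = 1739; answer 1739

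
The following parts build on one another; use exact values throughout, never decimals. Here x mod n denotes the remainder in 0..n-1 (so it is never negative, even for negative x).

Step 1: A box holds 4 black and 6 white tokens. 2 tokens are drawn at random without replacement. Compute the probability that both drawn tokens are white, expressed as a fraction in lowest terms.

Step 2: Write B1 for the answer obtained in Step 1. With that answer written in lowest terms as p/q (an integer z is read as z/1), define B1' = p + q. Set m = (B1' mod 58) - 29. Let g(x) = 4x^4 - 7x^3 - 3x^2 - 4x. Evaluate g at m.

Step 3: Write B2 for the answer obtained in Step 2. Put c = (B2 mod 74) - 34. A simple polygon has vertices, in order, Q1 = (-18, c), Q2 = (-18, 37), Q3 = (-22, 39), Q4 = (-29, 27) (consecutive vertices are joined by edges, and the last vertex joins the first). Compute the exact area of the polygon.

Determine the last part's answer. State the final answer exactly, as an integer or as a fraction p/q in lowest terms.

Step 1: total draws C(10,2) = 45; favorable C(6,2) = 15; P = 1/3; answer 1/3
Step 2: B1 = 1/3; threaded value p + q = 4; m = -25; 4*(-25)^4 - 7*(-25)^3 - 3*(-25)^2 - 4*(-25)^1 = (1562500) + (109375) + (-1875) + (100) = 1670100; answer 1670100
Step 3: B2 = 1670100; c = 34; cross terms: (-18*37 - -18*34)=-54, (-18*39 - -22*37)=112, (-22*27 - -29*39)=537, (-29*34 - -18*27)=-500; twice the area = |95| = 95; area = 95/2; answer 95/2

95/2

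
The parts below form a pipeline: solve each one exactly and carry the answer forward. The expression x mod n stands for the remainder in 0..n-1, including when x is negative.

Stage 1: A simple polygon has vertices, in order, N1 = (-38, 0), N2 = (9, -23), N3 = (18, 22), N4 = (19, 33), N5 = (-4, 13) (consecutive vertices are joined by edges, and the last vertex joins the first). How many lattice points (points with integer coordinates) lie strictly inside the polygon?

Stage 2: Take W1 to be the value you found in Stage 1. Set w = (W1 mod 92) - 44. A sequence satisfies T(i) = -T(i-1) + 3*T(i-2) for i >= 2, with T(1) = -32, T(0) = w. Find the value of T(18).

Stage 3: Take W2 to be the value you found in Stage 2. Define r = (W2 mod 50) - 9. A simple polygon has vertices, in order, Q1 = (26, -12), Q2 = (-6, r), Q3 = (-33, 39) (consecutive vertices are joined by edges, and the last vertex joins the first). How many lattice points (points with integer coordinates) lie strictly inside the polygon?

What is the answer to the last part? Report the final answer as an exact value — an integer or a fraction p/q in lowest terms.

549

Stage 1: cross terms: (-38*-23 - 9*0)=874, (9*22 - 18*-23)=612, (18*33 - 19*22)=176, (19*13 - -4*33)=379, (-4*0 - -38*13)=494; twice the area = |2535| = 2535; area = 2535/2; boundary points = 1 + 9 + 1 + 1 + 1 = 13; strictly interior points = area - boundary/2 + 1 = 1262; answer 1262
Stage 2: W1 = 1262; w = 22; T(2) = -1*(-32) + 3*(22) = 98; iterating: T(2)=98, T(3)=-194, T(4)=488, T(5)=-1070, T(6)=2534, T(7)=-5744, T(8)=13346, T(9)=-30578, T(10)=70616, T(11)=-162350, T(12)=374198, T(13)=-861248, T(14)=1983842, T(15)=-4567586, T(16)=10519112, T(17)=-24221870, T(18)=55779206; answer 55779206
Stage 3: W2 = 55779206; r = -3; cross terms: (26*-3 - -6*-12)=-150, (-6*39 - -33*-3)=-333, (-33*-12 - 26*39)=-618; twice the area = |-1101| = 1101; area = 1101/2; boundary points = 1 + 3 + 1 = 5; strictly interior points = area - boundary/2 + 1 = 549; answer 549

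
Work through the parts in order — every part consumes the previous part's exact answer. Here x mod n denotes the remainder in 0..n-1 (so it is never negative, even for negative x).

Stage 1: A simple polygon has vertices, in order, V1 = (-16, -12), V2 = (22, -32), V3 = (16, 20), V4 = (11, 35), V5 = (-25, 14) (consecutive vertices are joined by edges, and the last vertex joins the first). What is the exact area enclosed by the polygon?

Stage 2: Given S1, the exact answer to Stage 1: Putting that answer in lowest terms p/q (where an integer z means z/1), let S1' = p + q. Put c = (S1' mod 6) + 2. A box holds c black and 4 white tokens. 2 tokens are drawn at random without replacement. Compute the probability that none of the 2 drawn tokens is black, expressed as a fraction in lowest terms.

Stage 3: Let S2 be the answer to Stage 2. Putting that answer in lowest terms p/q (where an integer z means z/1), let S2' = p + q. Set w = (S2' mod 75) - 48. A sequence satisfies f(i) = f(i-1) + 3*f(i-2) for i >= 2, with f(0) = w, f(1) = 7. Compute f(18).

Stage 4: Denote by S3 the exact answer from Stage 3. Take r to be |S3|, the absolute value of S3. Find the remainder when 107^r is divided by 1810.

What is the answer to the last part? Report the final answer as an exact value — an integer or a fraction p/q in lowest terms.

Stage 1: cross terms: (-16*-32 - 22*-12)=776, (22*20 - 16*-32)=952, (16*35 - 11*20)=340, (11*14 - -25*35)=1029, (-25*-12 - -16*14)=524; twice the area = |3621| = 3621; area = 3621/2; answer 3621/2
Stage 2: S1 = 3621/2; threaded value p + q = 3623; c = 7; total draws C(11,2) = 55; favorable C(4,2) = 6; P = 6/55; answer 6/55
Stage 3: S2 = 6/55; threaded value p + q = 61; w = 13; f(2) = 1*(7) + 3*(13) = 46; iterating: f(2)=46, f(3)=67, f(4)=205, f(5)=406, f(6)=1021, f(7)=2239, f(8)=5302, f(9)=12019, f(10)=27925, f(11)=63982, f(12)=147757, f(13)=339703, f(14)=782974, f(15)=1802083, f(16)=4151005, f(17)=9557254, f(18)=22010269; answer 22010269
Stage 4: S3 = 22010269; r = 22010269; squarings mod 1810: 107^1=107, 107^2=589, 107^4=1211, 107^8=421, 107^16=1671, 107^32=1221, 107^64=1211, 107^128=421, 107^256=1671, 107^512=1221, 107^1024=1211, 107^2048=421, 107^4096=1671, 107^8192=1221, 107^16384=1211, 107^32768=421, 107^65536=1671, 107^131072=1221, 107^262144=1211, 107^524288=421, 107^1048576=1671, 107^2097152=1221, 107^4194304=1211, 107^8388608=421, 107^16777216=1671; 107^22010269 = 107^1 * 107^4 * 107^8 * 107^16 * 107^128 * 107^256 * 107^2048 * 107^4096 * 107^16384 * 107^32768 * 107^65536 * 107^131072 * 107^262144 * 107^524288 * 107^4194304 * 107^16777216 = 1607 (mod 1810); answer 1607

1607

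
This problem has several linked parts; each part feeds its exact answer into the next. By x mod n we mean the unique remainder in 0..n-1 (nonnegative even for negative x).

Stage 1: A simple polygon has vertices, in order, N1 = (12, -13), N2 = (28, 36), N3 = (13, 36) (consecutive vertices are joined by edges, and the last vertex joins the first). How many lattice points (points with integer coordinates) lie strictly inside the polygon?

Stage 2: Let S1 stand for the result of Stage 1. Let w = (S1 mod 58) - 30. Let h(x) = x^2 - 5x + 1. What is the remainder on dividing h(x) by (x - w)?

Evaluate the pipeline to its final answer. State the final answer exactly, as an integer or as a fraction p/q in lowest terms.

Stage 1: cross terms: (12*36 - 28*-13)=796, (28*36 - 13*36)=540, (13*-13 - 12*36)=-601; twice the area = |735| = 735; area = 735/2; boundary points = 1 + 15 + 1 = 17; strictly interior points = area - boundary/2 + 1 = 360; answer 360
Stage 2: S1 = 360; w = -18; remainder = value at the root: 1*(-18)^2 - 5*(-18)^1 + 1 = (324) + (90) + (1) = 415; answer 415

415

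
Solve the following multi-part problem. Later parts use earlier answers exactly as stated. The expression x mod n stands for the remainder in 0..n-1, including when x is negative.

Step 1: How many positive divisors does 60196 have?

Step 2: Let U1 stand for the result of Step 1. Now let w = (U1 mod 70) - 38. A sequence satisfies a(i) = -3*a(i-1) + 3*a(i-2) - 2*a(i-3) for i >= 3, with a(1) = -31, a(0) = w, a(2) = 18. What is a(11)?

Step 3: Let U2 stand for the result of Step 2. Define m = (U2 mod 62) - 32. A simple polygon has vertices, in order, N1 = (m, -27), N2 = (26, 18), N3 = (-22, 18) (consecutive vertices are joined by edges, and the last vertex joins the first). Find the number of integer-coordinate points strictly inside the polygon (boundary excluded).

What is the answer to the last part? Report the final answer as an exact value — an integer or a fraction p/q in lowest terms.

1051

Step 1: 60196 = 2^2 * 101 * 149; number of divisors = (2+1) * (1+1) * (1+1) = 12; answer 12
Step 2: U1 = 12; w = -26; a(3) = -3*(18) + 3*(-31) - 2*(-26) = -95; iterating: a(3)=-95, a(4)=401, a(5)=-1524, a(6)=5965, a(7)=-23269, a(8)=90750, a(9)=-353987, a(10)=1380749, a(11)=-5385708; answer -5385708
Step 3: U2 = -5385708; m = 14; cross terms: (14*18 - 26*-27)=954, (26*18 - -22*18)=864, (-22*-27 - 14*18)=342; twice the area = |2160| = 2160; area = 1080; boundary points = 3 + 48 + 9 = 60; strictly interior points = area - boundary/2 + 1 = 1051; answer 1051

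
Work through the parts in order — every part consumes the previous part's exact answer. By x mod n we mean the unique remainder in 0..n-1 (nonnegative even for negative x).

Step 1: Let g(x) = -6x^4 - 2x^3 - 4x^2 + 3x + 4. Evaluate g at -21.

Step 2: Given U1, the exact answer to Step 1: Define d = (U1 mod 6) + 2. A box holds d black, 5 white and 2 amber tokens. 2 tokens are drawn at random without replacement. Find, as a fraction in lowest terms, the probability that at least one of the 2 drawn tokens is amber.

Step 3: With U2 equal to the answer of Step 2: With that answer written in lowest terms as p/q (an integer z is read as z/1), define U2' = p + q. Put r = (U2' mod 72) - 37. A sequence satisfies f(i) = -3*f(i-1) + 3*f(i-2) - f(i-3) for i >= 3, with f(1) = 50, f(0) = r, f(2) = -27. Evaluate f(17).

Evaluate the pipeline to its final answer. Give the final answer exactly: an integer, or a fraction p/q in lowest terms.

30419987370

Step 1: -6*(-21)^4 - 2*(-21)^3 - 4*(-21)^2 + 3*(-21)^1 + 4 = (-1166886) + (18522) + (-1764) + (-63) + (4) = -1150187; answer -1150187
Step 2: U1 = -1150187; d = 3; total draws C(10,2) = 45; complement C(8,2) = 28; favorable 45 - 28 = 17; P = 17/45; answer 17/45
Step 3: U2 = 17/45; threaded value p + q = 62; r = 25; f(3) = -3*(-27) + 3*(50) - 1*(25) = 206; iterating: f(3)=206, f(4)=-749, f(5)=2892, f(6)=-11129, f(7)=42812, f(8)=-164715, f(9)=633710, f(10)=-2438087, f(11)=9380106, f(12)=-36088289, f(13)=138843272, f(14)=-534174789, f(15)=2055142472, f(16)=-7906795055, f(17)=30419987370; answer 30419987370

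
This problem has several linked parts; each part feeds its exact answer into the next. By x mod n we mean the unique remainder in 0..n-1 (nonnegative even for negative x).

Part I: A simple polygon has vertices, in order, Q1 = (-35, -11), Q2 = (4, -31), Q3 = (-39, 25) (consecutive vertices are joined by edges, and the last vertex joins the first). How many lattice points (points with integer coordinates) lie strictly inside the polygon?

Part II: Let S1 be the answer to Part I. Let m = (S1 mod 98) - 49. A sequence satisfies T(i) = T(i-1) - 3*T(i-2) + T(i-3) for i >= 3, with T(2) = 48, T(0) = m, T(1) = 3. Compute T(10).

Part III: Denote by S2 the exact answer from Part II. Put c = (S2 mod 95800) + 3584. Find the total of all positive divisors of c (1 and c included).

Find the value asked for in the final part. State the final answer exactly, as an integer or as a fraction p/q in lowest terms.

315952

Part I: cross terms: (-35*-31 - 4*-11)=1129, (4*25 - -39*-31)=-1109, (-39*-11 - -35*25)=1304; twice the area = |1324| = 1324; area = 662; boundary points = 1 + 1 + 4 = 6; strictly interior points = area - boundary/2 + 1 = 660; answer 660
Part II: S1 = 660; m = 23; T(3) = 1*(48) - 3*(3) + 1*(23) = 62; iterating: T(3)=62, T(4)=-79, T(5)=-217, T(6)=82, T(7)=654, T(8)=191, T(9)=-1689, T(10)=-1608; answer -1608
Part III: S2 = -1608; c = 97776; 97776 = 2^4 * 3^2 * 7 * 97; sigma = (1 + 2 + 4 + 8 + 16) * (1 + 3 + 9) * (1 + 7) * (1 + 97) = 31 * 13 * 8 * 98 = 315952; answer 315952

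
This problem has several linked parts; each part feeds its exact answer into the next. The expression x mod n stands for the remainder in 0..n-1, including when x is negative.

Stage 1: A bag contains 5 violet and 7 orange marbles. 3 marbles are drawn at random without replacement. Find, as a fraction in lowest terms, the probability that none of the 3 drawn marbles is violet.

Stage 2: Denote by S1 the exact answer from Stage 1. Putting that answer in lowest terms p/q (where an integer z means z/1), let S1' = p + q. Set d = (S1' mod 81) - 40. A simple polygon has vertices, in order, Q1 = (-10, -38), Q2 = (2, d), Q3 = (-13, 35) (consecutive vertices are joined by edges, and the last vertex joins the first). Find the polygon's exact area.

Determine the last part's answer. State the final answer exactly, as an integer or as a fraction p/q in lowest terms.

1023/2

Stage 1: total draws C(12,3) = 220; favorable C(7,3) = 35; P = 7/44; answer 7/44
Stage 2: S1 = 7/44; threaded value p + q = 51; d = 11; cross terms: (-10*11 - 2*-38)=-34, (2*35 - -13*11)=213, (-13*-38 - -10*35)=844; twice the area = |1023| = 1023; area = 1023/2; answer 1023/2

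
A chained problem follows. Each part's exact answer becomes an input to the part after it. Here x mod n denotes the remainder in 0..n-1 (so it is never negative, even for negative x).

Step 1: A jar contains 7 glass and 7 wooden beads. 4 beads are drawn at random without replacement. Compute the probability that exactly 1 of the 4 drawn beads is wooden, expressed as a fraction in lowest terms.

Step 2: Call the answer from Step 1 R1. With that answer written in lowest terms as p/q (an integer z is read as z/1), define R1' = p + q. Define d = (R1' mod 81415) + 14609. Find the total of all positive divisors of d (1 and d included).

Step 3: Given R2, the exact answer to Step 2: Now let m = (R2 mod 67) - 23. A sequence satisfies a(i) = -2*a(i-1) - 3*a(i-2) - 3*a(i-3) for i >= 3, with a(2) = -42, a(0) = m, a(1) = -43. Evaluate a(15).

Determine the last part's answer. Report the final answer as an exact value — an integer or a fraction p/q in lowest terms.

-11895

Step 1: total draws C(14,4) = 1001; favorable C(7,1)*C(7,3) = 245; P = 35/143; answer 35/143
Step 2: R1 = 35/143; threaded value p + q = 178; d = 14787; 14787 = 3^2 * 31 * 53; sigma = (1 + 3 + 9) * (1 + 31) * (1 + 53) = 13 * 32 * 54 = 22464; answer 22464
Step 3: R2 = 22464; m = -4; a(3) = -2*(-42) - 3*(-43) - 3*(-4) = 225; iterating: a(3)=225, a(4)=-195, a(5)=-159, a(6)=228, a(7)=606, a(8)=-1419, a(9)=336, a(10)=1767, a(11)=-285, a(12)=-5739, a(13)=7032, a(14)=4008, a(15)=-11895; answer -11895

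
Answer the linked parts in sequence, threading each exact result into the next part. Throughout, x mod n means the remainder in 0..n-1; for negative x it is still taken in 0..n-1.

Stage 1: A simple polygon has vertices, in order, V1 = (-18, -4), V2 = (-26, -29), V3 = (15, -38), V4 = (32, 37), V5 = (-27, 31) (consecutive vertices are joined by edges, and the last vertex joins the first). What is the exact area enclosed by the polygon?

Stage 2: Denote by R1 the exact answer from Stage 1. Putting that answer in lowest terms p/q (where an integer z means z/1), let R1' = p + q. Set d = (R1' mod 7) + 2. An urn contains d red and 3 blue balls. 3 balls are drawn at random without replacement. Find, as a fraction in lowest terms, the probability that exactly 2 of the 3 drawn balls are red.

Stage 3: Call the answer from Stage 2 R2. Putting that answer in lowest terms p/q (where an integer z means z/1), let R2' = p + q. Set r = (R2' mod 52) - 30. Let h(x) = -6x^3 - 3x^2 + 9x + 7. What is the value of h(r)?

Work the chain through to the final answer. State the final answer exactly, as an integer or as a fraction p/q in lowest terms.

7

Stage 1: cross terms: (-18*-29 - -26*-4)=418, (-26*-38 - 15*-29)=1423, (15*37 - 32*-38)=1771, (32*31 - -27*37)=1991, (-27*-4 - -18*31)=666; twice the area = |6269| = 6269; area = 6269/2; answer 6269/2
Stage 2: R1 = 6269/2; threaded value p + q = 6271; d = 8; total draws C(11,3) = 165; favorable C(8,2)*C(3,1) = 84; P = 28/55; answer 28/55
Stage 3: R2 = 28/55; threaded value p + q = 83; r = 1; -6*(1)^3 - 3*(1)^2 + 9*(1)^1 + 7 = (-6) + (-3) + (9) + (7) = 7; answer 7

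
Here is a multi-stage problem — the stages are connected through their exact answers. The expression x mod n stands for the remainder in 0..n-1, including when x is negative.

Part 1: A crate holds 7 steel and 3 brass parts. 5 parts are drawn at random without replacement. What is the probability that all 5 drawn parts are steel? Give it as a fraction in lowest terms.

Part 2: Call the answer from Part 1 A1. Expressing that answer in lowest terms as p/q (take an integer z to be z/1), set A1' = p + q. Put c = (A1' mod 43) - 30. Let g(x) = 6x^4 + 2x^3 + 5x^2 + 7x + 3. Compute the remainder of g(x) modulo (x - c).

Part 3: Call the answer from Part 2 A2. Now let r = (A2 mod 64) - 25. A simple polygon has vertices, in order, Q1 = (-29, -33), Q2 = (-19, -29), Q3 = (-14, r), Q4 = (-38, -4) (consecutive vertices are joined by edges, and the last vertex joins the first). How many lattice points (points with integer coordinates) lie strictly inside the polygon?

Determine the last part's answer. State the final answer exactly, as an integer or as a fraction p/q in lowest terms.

Part 1: total draws C(10,5) = 252; favorable C(7,5) = 21; P = 1/12; answer 1/12
Part 2: A1 = 1/12; threaded value p + q = 13; c = -17; remainder = value at the root: 6*(-17)^4 + 2*(-17)^3 + 5*(-17)^2 + 7*(-17)^1 + 3 = (501126) + (-9826) + (1445) + (-119) + (3) = 492629; answer 492629
Part 3: A2 = 492629; r = -4; cross terms: (-29*-29 - -19*-33)=214, (-19*-4 - -14*-29)=-330, (-14*-4 - -38*-4)=-96, (-38*-33 - -29*-4)=1138; twice the area = |926| = 926; area = 463; boundary points = 2 + 5 + 24 + 1 = 32; strictly interior points = area - boundary/2 + 1 = 448; answer 448

448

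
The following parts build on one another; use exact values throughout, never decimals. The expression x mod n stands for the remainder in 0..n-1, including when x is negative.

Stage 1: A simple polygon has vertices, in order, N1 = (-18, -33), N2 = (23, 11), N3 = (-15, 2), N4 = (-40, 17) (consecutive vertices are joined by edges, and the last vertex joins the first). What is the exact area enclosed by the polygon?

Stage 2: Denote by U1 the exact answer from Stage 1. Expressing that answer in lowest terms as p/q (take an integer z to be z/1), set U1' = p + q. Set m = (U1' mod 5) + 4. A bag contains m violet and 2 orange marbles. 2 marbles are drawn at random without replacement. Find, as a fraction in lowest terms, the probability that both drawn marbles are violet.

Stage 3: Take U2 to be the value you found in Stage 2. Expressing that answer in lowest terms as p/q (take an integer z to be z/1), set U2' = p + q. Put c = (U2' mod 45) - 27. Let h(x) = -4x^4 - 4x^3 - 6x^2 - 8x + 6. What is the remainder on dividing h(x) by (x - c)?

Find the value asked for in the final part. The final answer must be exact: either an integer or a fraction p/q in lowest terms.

Stage 1: cross terms: (-18*11 - 23*-33)=561, (23*2 - -15*11)=211, (-15*17 - -40*2)=-175, (-40*-33 - -18*17)=1626; twice the area = |2223| = 2223; area = 2223/2; answer 2223/2
Stage 2: U1 = 2223/2; threaded value p + q = 2225; m = 4; total draws C(6,2) = 15; favorable C(4,2) = 6; P = 2/5; answer 2/5
Stage 3: U2 = 2/5; threaded value p + q = 7; c = -20; remainder = value at the root: -4*(-20)^4 - 4*(-20)^3 - 6*(-20)^2 - 8*(-20)^1 + 6 = (-640000) + (32000) + (-2400) + (160) + (6) = -610234; answer -610234

-610234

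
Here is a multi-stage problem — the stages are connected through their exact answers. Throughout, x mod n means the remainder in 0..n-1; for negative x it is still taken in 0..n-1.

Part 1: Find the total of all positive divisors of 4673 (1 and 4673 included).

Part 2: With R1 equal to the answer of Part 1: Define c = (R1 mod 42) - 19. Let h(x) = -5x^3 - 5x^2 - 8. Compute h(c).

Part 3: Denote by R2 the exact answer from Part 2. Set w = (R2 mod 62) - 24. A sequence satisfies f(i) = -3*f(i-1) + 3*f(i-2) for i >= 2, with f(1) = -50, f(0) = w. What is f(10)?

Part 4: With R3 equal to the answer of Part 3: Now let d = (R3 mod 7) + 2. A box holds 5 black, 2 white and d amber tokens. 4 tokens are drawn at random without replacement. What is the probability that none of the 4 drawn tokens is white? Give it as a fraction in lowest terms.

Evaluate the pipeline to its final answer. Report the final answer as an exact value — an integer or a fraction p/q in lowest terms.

45/91

Part 1: 4673 is prime, so its only divisors are 1 and 4673; sigma = 1 + 4673 = 4674; answer 4674
Part 2: R1 = 4674; c = -7; -5*(-7)^3 - 5*(-7)^2 - 8 = (1715) + (-245) + (-8) = 1462; answer 1462
Part 3: R2 = 1462; w = 12; f(2) = -3*(-50) + 3*(12) = 186; iterating: f(2)=186, f(3)=-708, f(4)=2682, f(5)=-10170, f(6)=38556, f(7)=-146178, f(8)=554202, f(9)=-2101140, f(10)=7966026; answer 7966026
Part 4: R3 = 7966026; d = 7; total draws C(14,4) = 1001; favorable C(12,4) = 495; P = 45/91; answer 45/91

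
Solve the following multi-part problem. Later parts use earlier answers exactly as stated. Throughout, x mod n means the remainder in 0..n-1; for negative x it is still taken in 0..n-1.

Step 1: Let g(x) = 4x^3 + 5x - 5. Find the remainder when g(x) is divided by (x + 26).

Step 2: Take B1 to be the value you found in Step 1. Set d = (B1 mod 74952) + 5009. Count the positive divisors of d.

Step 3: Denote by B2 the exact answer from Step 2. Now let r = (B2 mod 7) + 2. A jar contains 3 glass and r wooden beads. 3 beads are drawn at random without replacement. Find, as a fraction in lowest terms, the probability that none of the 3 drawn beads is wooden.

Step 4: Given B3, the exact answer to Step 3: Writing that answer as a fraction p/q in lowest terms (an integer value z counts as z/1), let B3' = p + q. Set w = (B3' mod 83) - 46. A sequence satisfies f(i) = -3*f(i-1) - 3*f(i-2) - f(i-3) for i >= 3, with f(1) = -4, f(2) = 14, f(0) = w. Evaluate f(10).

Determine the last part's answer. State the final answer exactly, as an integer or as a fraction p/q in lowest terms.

-1274

Step 1: remainder = value at the root: 4*(-26)^3 + 5*(-26)^1 - 5 = (-70304) + (-130) + (-5) = -70439; answer -70439
Step 2: B1 = -70439; d = 9522; 9522 = 2 * 3^2 * 23^2; number of divisors = (1+1) * (2+1) * (2+1) = 18; answer 18
Step 3: B2 = 18; r = 6; total draws C(9,3) = 84; favorable C(3,3) = 1; P = 1/84; answer 1/84
Step 4: B3 = 1/84; threaded value p + q = 85; w = -44; f(3) = -3*(14) - 3*(-4) - 1*(-44) = 14; iterating: f(3)=14, f(4)=-80, f(5)=184, f(6)=-326, f(7)=506, f(8)=-724, f(9)=980, f(10)=-1274; answer -1274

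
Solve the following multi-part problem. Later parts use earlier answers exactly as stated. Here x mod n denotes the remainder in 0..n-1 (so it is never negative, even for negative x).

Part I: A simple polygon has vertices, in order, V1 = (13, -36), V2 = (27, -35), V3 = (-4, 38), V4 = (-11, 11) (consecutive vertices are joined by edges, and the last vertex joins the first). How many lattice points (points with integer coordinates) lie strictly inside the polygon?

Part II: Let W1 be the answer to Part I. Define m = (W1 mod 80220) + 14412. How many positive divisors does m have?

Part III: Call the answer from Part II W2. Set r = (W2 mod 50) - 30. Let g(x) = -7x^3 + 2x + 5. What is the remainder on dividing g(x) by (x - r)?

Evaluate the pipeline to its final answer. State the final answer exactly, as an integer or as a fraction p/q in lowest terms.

40793

Part I: cross terms: (13*-35 - 27*-36)=517, (27*38 - -4*-35)=886, (-4*11 - -11*38)=374, (-11*-36 - 13*11)=253; twice the area = |2030| = 2030; area = 1015; boundary points = 1 + 1 + 1 + 1 = 4; strictly interior points = area - boundary/2 + 1 = 1014; answer 1014
Part II: W1 = 1014; m = 15426; 15426 = 2 * 3^2 * 857; number of divisors = (1+1) * (2+1) * (1+1) = 12; answer 12
Part III: W2 = 12; r = -18; remainder = value at the root: -7*(-18)^3 + 2*(-18)^1 + 5 = (40824) + (-36) + (5) = 40793; answer 40793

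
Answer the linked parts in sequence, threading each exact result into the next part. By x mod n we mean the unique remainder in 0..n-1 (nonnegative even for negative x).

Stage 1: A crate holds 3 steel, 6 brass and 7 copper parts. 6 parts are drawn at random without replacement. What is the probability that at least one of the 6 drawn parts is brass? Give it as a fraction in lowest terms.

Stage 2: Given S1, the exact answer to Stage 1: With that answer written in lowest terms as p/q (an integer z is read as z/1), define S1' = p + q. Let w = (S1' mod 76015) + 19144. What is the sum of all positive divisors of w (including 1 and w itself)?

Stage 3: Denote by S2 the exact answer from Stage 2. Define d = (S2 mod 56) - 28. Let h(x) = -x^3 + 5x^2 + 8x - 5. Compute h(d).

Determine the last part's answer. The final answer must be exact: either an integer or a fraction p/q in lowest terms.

25643

Stage 1: total draws C(16,6) = 8008; complement C(10,6) = 210; favorable 8008 - 210 = 7798; P = 557/572; answer 557/572
Stage 2: S1 = 557/572; threaded value p + q = 1129; w = 20273; 20273 = 11 * 19 * 97; sigma = (1 + 11) * (1 + 19) * (1 + 97) = 12 * 20 * 98 = 23520; answer 23520
Stage 3: S2 = 23520; d = -28; -1*(-28)^3 + 5*(-28)^2 + 8*(-28)^1 - 5 = (21952) + (3920) + (-224) + (-5) = 25643; answer 25643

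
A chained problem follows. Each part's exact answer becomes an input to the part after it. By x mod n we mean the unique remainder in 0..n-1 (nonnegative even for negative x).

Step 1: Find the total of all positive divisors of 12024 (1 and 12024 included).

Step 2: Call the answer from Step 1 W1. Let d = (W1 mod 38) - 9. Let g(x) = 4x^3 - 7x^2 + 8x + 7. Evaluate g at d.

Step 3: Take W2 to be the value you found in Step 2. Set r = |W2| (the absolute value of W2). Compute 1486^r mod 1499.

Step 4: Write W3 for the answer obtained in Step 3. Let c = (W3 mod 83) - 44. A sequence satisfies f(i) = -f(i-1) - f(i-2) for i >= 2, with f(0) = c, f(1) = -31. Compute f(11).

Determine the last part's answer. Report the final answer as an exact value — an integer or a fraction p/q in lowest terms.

Step 1: 12024 = 2^3 * 3^2 * 167; sigma = (1 + 2 + 4 + 8) * (1 + 3 + 9) * (1 + 167) = 15 * 13 * 168 = 32760; answer 32760
Step 2: W1 = 32760; d = -5; 4*(-5)^3 - 7*(-5)^2 + 8*(-5)^1 + 7 = (-500) + (-175) + (-40) + (7) = -708; answer -708
Step 3: W2 = -708; r = 708; squarings mod 1499: 1486^1=1486, 1486^2=169, 1486^4=80, 1486^8=404, 1486^16=1324, 1486^32=645, 1486^64=802, 1486^128=133, 1486^256=1200, 1486^512=960; 1486^708 = 1486^4 * 1486^64 * 1486^128 * 1486^512 = 742 (mod 1499); answer 742
Step 4: W3 = 742; c = 34; f(2) = -1*(-31) - 1*(34) = -3; iterating: f(2)=-3, f(3)=34, f(4)=-31, f(5)=-3, f(6)=34, f(7)=-31, f(8)=-3, f(9)=34, f(10)=-31, f(11)=-3; answer -3

-3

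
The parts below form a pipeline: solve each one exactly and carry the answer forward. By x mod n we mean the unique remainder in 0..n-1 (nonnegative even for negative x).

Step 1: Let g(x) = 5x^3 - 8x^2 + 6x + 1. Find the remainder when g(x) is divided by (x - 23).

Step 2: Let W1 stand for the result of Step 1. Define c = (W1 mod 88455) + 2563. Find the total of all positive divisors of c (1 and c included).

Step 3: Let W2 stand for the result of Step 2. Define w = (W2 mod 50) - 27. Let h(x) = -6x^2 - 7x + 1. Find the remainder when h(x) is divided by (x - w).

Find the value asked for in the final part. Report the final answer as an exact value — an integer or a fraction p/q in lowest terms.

-4184

Step 1: remainder = value at the root: 5*(23)^3 - 8*(23)^2 + 6*(23)^1 + 1 = (60835) + (-4232) + (138) + (1) = 56742; answer 56742
Step 2: W1 = 56742; c = 59305; 59305 = 5 * 29 * 409; sigma = (1 + 5) * (1 + 29) * (1 + 409) = 6 * 30 * 410 = 73800; answer 73800
Step 3: W2 = 73800; w = -27; remainder = value at the root: -6*(-27)^2 - 7*(-27)^1 + 1 = (-4374) + (189) + (1) = -4184; answer -4184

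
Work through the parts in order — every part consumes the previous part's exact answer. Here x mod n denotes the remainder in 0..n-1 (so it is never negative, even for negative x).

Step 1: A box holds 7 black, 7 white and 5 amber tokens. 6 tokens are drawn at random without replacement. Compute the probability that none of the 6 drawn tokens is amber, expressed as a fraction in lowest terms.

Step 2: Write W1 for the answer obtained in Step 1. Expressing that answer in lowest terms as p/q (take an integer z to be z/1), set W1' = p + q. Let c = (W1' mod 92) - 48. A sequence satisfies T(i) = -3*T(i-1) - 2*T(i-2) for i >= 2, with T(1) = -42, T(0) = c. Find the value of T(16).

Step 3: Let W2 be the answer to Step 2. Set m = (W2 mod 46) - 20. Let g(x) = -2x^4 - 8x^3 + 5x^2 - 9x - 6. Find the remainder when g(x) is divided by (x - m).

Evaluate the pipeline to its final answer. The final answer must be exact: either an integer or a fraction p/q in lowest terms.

Step 1: total draws C(19,6) = 27132; favorable C(14,6) = 3003; P = 143/1292; answer 143/1292
Step 2: W1 = 143/1292; threaded value p + q = 1435; c = 7; T(2) = -3*(-42) - 2*(7) = 112; iterating: T(2)=112, T(3)=-252, T(4)=532, T(5)=-1092, T(6)=2212, T(7)=-4452, T(8)=8932, T(9)=-17892, T(10)=35812, T(11)=-71652, T(12)=143332, T(13)=-286692, T(14)=573412, T(15)=-1146852, T(16)=2293732; answer 2293732
Step 3: W2 = 2293732; m = 14; remainder = value at the root: -2*(14)^4 - 8*(14)^3 + 5*(14)^2 - 9*(14)^1 - 6 = (-76832) + (-21952) + (980) + (-126) + (-6) = -97936; answer -97936

-97936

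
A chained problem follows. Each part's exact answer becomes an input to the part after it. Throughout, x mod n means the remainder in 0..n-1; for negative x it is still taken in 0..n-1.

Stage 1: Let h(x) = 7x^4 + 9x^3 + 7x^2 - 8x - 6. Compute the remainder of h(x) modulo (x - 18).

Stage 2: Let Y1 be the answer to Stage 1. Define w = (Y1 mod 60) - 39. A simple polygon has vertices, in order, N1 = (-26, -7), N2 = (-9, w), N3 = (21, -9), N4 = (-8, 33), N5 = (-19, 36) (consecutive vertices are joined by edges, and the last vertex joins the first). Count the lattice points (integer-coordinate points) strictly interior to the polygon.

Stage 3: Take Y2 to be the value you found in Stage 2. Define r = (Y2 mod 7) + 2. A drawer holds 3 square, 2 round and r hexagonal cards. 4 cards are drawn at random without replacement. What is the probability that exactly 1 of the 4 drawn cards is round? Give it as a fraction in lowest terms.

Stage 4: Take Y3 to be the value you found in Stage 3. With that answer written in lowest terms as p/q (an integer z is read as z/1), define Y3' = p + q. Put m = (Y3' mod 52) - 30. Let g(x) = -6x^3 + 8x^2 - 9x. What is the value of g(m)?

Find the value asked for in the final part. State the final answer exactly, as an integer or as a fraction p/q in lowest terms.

Stage 1: remainder = value at the root: 7*(18)^4 + 9*(18)^3 + 7*(18)^2 - 8*(18)^1 - 6 = (734832) + (52488) + (2268) + (-144) + (-6) = 789438; answer 789438
Stage 2: Y1 = 789438; w = -21; cross terms: (-26*-21 - -9*-7)=483, (-9*-9 - 21*-21)=522, (21*33 - -8*-9)=621, (-8*36 - -19*33)=339, (-19*-7 - -26*36)=1069; twice the area = |3034| = 3034; area = 1517; boundary points = 1 + 6 + 1 + 1 + 1 = 10; strictly interior points = area - boundary/2 + 1 = 1513; answer 1513
Stage 3: Y2 = 1513; r = 3; total draws C(8,4) = 70; favorable C(2,1)*C(6,3) = 40; P = 4/7; answer 4/7
Stage 4: Y3 = 4/7; threaded value p + q = 11; m = -19; -6*(-19)^3 + 8*(-19)^2 - 9*(-19)^1 = (41154) + (2888) + (171) = 44213; answer 44213

44213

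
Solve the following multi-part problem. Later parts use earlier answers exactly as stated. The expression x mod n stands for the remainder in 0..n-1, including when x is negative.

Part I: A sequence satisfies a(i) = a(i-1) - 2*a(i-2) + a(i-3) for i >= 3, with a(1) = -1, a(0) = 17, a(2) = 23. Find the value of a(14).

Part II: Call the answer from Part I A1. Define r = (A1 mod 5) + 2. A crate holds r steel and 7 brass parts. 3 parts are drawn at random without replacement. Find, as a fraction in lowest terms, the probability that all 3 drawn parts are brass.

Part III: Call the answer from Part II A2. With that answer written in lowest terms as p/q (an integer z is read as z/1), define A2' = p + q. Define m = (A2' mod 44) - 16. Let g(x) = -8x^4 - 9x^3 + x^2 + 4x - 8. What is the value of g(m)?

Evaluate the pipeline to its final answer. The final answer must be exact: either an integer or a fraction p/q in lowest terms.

Part I: a(3) = 1*(23) - 2*(-1) + 1*(17) = 42; iterating: a(3)=42, a(4)=-5, a(5)=-66, a(6)=-14, a(7)=113, a(8)=75, a(9)=-165, a(10)=-202, a(11)=203, a(12)=442, a(13)=-166, a(14)=-847; answer -847
Part II: A1 = -847; r = 5; total draws C(12,3) = 220; favorable C(7,3) = 35; P = 7/44; answer 7/44
Part III: A2 = 7/44; threaded value p + q = 51; m = -9; -8*(-9)^4 - 9*(-9)^3 + 1*(-9)^2 + 4*(-9)^1 - 8 = (-52488) + (6561) + (81) + (-36) + (-8) = -45890; answer -45890

-45890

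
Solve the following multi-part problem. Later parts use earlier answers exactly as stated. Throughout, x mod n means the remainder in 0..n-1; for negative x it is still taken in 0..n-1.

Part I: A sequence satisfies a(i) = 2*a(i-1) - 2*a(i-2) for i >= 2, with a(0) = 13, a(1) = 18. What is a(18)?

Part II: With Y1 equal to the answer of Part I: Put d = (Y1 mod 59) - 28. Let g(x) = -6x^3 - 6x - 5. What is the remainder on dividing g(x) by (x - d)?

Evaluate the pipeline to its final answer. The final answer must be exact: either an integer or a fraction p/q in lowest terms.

775

Part I: a(2) = 2*(18) - 2*(13) = 10; iterating: a(2)=10, a(3)=-16, a(4)=-52, a(5)=-72, a(6)=-40, a(7)=64, a(8)=208, a(9)=288, a(10)=160, a(11)=-256, a(12)=-832, a(13)=-1152, a(14)=-640, a(15)=1024, a(16)=3328, a(17)=4608, a(18)=2560; answer 2560
Part II: Y1 = 2560; d = -5; remainder = value at the root: -6*(-5)^3 - 6*(-5)^1 - 5 = (750) + (30) + (-5) = 775; answer 775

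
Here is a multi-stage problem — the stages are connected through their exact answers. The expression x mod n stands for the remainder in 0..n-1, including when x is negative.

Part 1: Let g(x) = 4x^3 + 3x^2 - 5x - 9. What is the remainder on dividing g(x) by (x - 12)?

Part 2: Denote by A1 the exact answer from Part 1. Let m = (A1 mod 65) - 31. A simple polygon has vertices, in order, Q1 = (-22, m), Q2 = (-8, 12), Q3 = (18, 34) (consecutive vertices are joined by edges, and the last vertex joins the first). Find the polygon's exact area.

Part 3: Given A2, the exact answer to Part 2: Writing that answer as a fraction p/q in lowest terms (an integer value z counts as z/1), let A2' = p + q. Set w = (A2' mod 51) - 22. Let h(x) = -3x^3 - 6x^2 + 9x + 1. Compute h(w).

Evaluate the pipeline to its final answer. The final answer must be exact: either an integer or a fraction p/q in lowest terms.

Part 1: remainder = value at the root: 4*(12)^3 + 3*(12)^2 - 5*(12)^1 - 9 = (6912) + (432) + (-60) + (-9) = 7275; answer 7275
Part 2: A1 = 7275; m = 29; cross terms: (-22*12 - -8*29)=-32, (-8*34 - 18*12)=-488, (18*29 - -22*34)=1270; twice the area = |750| = 750; area = 375; answer 375
Part 3: A2 = 375; threaded value p + q = 376; w = -3; -3*(-3)^3 - 6*(-3)^2 + 9*(-3)^1 + 1 = (81) + (-54) + (-27) + (1) = 1; answer 1

1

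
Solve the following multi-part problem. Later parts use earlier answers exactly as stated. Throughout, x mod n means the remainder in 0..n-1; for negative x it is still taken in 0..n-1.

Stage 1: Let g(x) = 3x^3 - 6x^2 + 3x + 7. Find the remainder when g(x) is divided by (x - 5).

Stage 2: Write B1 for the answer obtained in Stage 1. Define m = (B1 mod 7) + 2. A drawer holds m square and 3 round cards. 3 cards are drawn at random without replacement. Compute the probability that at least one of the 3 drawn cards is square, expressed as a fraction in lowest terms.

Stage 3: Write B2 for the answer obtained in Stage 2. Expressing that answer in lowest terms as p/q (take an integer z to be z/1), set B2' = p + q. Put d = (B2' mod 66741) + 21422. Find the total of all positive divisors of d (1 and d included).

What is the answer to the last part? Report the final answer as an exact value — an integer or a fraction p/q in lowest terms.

Stage 1: remainder = value at the root: 3*(5)^3 - 6*(5)^2 + 3*(5)^1 + 7 = (375) + (-150) + (15) + (7) = 247; answer 247
Stage 2: B1 = 247; m = 4; total draws C(7,3) = 35; complement C(3,3) = 1; favorable 35 - 1 = 34; P = 34/35; answer 34/35
Stage 3: B2 = 34/35; threaded value p + q = 69; d = 21491; 21491 is prime, so its only divisors are 1 and 21491; sigma = 1 + 21491 = 21492; answer 21492

21492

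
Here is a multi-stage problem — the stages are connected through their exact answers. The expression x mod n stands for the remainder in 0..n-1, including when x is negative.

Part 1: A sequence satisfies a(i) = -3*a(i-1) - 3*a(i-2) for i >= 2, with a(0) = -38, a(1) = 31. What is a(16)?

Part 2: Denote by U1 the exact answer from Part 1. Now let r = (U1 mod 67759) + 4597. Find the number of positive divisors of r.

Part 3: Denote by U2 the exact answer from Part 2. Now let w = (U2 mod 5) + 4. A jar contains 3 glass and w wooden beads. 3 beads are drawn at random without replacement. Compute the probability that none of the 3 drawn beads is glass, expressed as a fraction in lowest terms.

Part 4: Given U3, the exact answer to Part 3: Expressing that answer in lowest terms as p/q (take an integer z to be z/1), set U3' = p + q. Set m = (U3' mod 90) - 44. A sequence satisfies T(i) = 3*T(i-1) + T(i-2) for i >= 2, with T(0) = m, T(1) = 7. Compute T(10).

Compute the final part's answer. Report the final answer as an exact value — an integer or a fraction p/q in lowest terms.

Part 1: a(2) = -3*(31) - 3*(-38) = 21; iterating: a(2)=21, a(3)=-156, a(4)=405, a(5)=-747, a(6)=1026, a(7)=-837, a(8)=-567, a(9)=4212, a(10)=-10935, a(11)=20169, a(12)=-27702, a(13)=22599, a(14)=15309, a(15)=-113724, a(16)=295245; answer 295245
Part 2: U1 = 295245; r = 28806; 28806 = 2 * 3 * 4801; number of divisors = (1+1) * (1+1) * (1+1) = 8; answer 8
Part 3: U2 = 8; w = 7; total draws C(10,3) = 120; favorable C(7,3) = 35; P = 7/24; answer 7/24
Part 4: U3 = 7/24; threaded value p + q = 31; m = -13; T(2) = 3*(7) + 1*(-13) = 8; iterating: T(2)=8, T(3)=31, T(4)=101, T(5)=334, T(6)=1103, T(7)=3643, T(8)=12032, T(9)=39739, T(10)=131249; answer 131249

131249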